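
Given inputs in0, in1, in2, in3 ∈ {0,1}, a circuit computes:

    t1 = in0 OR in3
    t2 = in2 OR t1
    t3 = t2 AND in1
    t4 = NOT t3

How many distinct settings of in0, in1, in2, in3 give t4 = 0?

7

t4 = NOT t3 must be 0, so t3 = 1.
t3 = t2 AND in1 must be 1, so both t2 = 1 and in1 = 1.
Enumerating the 16 input combinations, 7 give t4 = 0 and 9 give t4 = 1.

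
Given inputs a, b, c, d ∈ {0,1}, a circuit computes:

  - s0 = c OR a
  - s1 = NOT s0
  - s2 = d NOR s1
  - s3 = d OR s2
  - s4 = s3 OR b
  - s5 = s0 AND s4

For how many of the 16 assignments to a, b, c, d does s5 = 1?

12

s5 = s0 AND s4 must be 1, so both s0 = 1 and s4 = 1.
s0 = c OR a must be 1, so at least one of c, a is 1.
Enumerating the 16 input combinations, 12 give s5 = 1 and 4 give s5 = 0.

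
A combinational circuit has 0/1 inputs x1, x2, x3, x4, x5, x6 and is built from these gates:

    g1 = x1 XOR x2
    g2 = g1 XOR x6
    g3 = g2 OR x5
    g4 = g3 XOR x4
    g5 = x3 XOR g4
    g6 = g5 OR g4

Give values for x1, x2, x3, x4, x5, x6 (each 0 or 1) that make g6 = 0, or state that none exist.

g6 = g5 OR g4 must be 0, so both g5 = 0 and g4 = 0.
g5 = x3 XOR g4 must be 0, so x3 and g4 are equal.
Check with x1=0 x2=0 x3=0 x4=1 x5=1 x6=0:
g1 = x1 XOR x2 = 0 XOR 0 = 0
g2 = g1 XOR x6 = 0 XOR 0 = 0
g3 = g2 OR x5 = 0 OR 1 = 1
g4 = g3 XOR x4 = 1 XOR 1 = 0
g5 = x3 XOR g4 = 0 XOR 0 = 0
g6 = g5 OR g4 = 0 OR 0 = 0
So g6 = 0 as required.

x1=0 x2=0 x3=0 x4=1 x5=1 x6=0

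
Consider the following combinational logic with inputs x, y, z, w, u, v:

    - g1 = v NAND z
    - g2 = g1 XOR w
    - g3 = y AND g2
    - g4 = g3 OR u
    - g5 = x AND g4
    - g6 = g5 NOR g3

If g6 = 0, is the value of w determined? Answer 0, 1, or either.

either

Both values of w occur among assignments with g6 = 0:
  w=0: x=0, y=1, z=0, w=0, u=0, v=0
  w=1: x=0, y=1, z=1, w=1, u=0, v=1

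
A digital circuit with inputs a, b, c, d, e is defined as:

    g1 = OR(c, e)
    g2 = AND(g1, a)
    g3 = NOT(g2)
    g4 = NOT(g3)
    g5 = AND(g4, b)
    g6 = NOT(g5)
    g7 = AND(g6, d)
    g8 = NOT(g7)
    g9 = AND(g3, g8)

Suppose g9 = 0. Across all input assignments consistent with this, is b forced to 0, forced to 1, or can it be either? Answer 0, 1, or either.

either

Both values of b occur among assignments with g9 = 0:
  b=0: a=0, b=0, c=0, d=1, e=0
  b=1: a=0, b=1, c=0, d=1, e=0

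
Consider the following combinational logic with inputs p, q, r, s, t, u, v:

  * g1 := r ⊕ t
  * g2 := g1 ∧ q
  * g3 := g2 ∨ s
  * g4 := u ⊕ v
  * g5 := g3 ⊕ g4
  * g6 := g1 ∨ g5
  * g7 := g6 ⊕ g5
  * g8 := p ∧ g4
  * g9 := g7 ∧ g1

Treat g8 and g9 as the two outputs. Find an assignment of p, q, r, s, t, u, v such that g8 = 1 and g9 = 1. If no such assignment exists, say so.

p=1 q=1 r=0 s=0 t=1 u=1 v=0

Check with p=1 q=1 r=0 s=0 t=1 u=1 v=0:
g1 = r ⊕ t = 0 ⊕ 1 = 1
g2 = g1 ∧ q = 1 ∧ 1 = 1
g3 = g2 ∨ s = 1 ∨ 0 = 1
g4 = u ⊕ v = 1 ⊕ 0 = 1
g5 = g3 ⊕ g4 = 1 ⊕ 1 = 0
g6 = g1 ∨ g5 = 1 ∨ 0 = 1
g7 = g6 ⊕ g5 = 1 ⊕ 0 = 1
g8 = p ∧ g4 = 1 ∧ 1 = 1
g9 = g7 ∧ g1 = 1 ∧ 1 = 1
So g8 = 1 and g9 = 1.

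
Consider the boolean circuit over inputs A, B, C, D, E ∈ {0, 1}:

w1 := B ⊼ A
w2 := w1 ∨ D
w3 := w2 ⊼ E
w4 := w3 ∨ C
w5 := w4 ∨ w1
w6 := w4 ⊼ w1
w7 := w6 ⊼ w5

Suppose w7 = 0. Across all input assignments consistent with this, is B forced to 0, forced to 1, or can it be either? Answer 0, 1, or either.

either

Both values of B occur among assignments with w7 = 0:
  B=0: A=0, B=0, C=0, D=0, E=1
  B=1: A=0, B=1, C=0, D=0, E=1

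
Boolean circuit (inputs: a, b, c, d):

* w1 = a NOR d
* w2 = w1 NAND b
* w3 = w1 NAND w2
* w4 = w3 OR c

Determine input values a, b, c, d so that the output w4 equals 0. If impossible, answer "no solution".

w4 = w3 OR c must be 0, so both w3 = 0 and c = 0.
w3 = w1 NAND w2 must be 0, so both w1 = 1 and w2 = 1.
Check with a=0, b=0, c=0, d=0:
w1 = a NOR d = 0 NOR 0 = 1
w2 = w1 NAND b = 1 NAND 0 = 1
w3 = w1 NAND w2 = 1 NAND 1 = 0
w4 = w3 OR c = 0 OR 0 = 0
So w4 = 0 as required.

a=0, b=0, c=0, d=0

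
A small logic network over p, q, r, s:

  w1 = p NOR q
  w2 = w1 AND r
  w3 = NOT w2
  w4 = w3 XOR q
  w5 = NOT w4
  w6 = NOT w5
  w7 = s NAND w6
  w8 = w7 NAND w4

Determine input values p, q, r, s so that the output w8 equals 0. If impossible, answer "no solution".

p=1 q=0 r=1 s=0

w8 = w7 NAND w4 must be 0, so both w7 = 1 and w4 = 1.
Check with p=1 q=0 r=1 s=0:
w1 = p NOR q = 1 NOR 0 = 0
w2 = w1 AND r = 0 AND 1 = 0
w3 = NOT w2 = NOT 0 = 1
w4 = w3 XOR q = 1 XOR 0 = 1
w5 = NOT w4 = NOT 1 = 0
w6 = NOT w5 = NOT 0 = 1
w7 = s NAND w6 = 0 NAND 1 = 1
w8 = w7 NAND w4 = 1 NAND 1 = 0
So w8 = 0 as required.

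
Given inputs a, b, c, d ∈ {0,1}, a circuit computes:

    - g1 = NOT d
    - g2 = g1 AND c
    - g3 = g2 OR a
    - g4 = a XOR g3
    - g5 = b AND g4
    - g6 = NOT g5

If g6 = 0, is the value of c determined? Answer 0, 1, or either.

g6 = NOT g5 must be 0, so g5 = 1.
Every assignment with g6 = 0 has c = 1; there are 1 such assignment(s).
  a=0, b=1, c=1, d=0

1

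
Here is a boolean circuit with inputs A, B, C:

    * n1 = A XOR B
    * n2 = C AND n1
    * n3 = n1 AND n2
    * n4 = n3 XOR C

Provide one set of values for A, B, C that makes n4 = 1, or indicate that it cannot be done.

Check with A=0 B=0 C=1:
n1 = A XOR B = 0 XOR 0 = 0
n2 = C AND n1 = 1 AND 0 = 0
n3 = n1 AND n2 = 0 AND 0 = 0
n4 = n3 XOR C = 0 XOR 1 = 1
So n4 = 1 as required.

A=0 B=0 C=1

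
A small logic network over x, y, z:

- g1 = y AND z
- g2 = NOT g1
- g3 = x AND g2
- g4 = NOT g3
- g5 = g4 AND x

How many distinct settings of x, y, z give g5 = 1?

g5 = g4 AND x must be 1, so both g4 = 1 and x = 1.
Enumerating the 8 input combinations, 1 give g5 = 1 and 7 give g5 = 0.

1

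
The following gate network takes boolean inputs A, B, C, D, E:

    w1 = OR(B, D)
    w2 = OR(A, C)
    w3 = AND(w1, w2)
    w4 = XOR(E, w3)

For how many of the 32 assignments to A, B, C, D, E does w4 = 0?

16

w4 = XOR(E, w3) must be 0, so E and w3 are equal.
Enumerating the 32 input combinations, 16 give w4 = 0 and 16 give w4 = 1.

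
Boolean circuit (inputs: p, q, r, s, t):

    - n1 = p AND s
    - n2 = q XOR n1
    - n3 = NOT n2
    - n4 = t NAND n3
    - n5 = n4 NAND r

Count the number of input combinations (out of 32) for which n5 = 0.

n5 = n4 NAND r must be 0, so both n4 = 1 and r = 1.
n4 = t NAND n3 must be 1, so at least one of t, n3 is 0.
Enumerating the 32 input combinations, 12 give n5 = 0 and 20 give n5 = 1.

12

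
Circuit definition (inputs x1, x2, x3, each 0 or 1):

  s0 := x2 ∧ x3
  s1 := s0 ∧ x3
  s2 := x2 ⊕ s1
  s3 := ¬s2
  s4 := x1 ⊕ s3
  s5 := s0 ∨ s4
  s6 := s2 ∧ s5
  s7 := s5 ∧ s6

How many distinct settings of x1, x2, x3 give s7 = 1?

s7 = s5 ∧ s6 must be 1, so both s5 = 1 and s6 = 1.
s5 = s0 ∨ s4 must be 1, so at least one of s0, s4 is 1.
s6 = s2 ∧ s5 must be 1, so both s2 = 1 and s5 = 1.
Satisfying assignments:
  x1=1, x2=1, x3=0

1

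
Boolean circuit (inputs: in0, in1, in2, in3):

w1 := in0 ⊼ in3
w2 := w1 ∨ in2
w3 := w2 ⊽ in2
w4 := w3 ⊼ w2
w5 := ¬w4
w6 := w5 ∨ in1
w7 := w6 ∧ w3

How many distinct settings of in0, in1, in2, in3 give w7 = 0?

15

w7 = w6 ∧ w3 must be 0, so at least one of w6, w3 is 0.
Enumerating the 16 input combinations, 15 give w7 = 0 and 1 give w7 = 1.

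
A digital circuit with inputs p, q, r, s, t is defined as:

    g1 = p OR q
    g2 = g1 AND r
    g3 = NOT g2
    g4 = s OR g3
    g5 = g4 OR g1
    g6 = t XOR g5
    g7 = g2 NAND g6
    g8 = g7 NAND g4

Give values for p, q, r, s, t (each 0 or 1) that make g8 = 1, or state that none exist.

p=1, q=0, r=1, s=1, t=0

g8 = g7 NAND g4 must be 1, so at least one of g7, g4 is 0.
Check with p=1, q=0, r=1, s=1, t=0:
g1 = p OR q = 1 OR 0 = 1
g2 = g1 AND r = 1 AND 1 = 1
g3 = NOT g2 = NOT 1 = 0
g4 = s OR g3 = 1 OR 0 = 1
g5 = g4 OR g1 = 1 OR 1 = 1
g6 = t XOR g5 = 0 XOR 1 = 1
g7 = g2 NAND g6 = 1 NAND 1 = 0
g8 = g7 NAND g4 = 0 NAND 1 = 1
So g8 = 1 as required.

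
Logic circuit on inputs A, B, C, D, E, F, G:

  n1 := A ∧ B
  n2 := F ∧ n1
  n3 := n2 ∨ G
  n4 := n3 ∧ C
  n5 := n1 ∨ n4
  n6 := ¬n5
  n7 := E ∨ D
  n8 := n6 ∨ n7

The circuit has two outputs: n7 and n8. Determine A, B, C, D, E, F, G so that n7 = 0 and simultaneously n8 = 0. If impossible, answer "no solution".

A=1 B=1 C=0 D=0 E=0 F=1 G=1

Check with A=1 B=1 C=0 D=0 E=0 F=1 G=1:
n1 = A ∧ B = 1 ∧ 1 = 1
n2 = F ∧ n1 = 1 ∧ 1 = 1
n3 = n2 ∨ G = 1 ∨ 1 = 1
n4 = n3 ∧ C = 1 ∧ 0 = 0
n5 = n1 ∨ n4 = 1 ∨ 0 = 1
n6 = ¬n5 = ¬1 = 0
n7 = E ∨ D = 0 ∨ 0 = 0
n8 = n6 ∨ n7 = 0 ∨ 0 = 0
So n7 = 0 and n8 = 0.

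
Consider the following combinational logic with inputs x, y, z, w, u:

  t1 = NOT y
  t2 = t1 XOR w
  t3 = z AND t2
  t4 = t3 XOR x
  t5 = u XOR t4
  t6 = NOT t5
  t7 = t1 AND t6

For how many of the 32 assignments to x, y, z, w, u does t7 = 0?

24

t7 = t1 AND t6 must be 0, so at least one of t1, t6 is 0.
Enumerating the 32 input combinations, 24 give t7 = 0 and 8 give t7 = 1.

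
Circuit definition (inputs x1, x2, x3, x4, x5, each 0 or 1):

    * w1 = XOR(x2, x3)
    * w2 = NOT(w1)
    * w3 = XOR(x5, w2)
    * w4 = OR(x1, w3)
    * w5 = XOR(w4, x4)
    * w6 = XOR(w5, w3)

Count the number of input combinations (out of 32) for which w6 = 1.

w6 = XOR(w5, w3) must be 1, so w5 and w3 differ.
Enumerating the 32 input combinations, 16 give w6 = 1 and 16 give w6 = 0.

16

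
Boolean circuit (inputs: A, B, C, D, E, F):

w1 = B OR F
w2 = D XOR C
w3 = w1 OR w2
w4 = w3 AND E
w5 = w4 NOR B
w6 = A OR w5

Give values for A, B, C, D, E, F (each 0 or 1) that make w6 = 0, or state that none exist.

w6 = A OR w5 must be 0, so both A = 0 and w5 = 0.
Check with A=0 B=0 C=0 D=0 E=1 F=1:
w1 = B OR F = 0 OR 1 = 1
w2 = D XOR C = 0 XOR 0 = 0
w3 = w1 OR w2 = 1 OR 0 = 1
w4 = w3 AND E = 1 AND 1 = 1
w5 = w4 NOR B = 1 NOR 0 = 0
w6 = A OR w5 = 0 OR 0 = 0
So w6 = 0 as required.

A=0 B=0 C=0 D=0 E=1 F=1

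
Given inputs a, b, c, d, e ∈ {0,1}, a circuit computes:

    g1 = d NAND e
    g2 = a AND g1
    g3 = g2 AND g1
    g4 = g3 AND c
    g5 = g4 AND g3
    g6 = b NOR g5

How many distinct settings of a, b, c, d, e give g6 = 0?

g6 = b NOR g5 must be 0, so at least one of b, g5 is 1.
Enumerating the 32 input combinations, 19 give g6 = 0 and 13 give g6 = 1.

19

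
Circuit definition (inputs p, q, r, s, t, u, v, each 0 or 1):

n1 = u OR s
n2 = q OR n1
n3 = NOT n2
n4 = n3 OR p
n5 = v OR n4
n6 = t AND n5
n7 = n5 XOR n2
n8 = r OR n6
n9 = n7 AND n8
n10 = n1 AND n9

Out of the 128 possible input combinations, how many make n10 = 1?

12

n10 = n1 AND n9 must be 1, so both n1 = 1 and n9 = 1.
n1 = u OR s must be 1, so at least one of u, s is 1.
Enumerating the 128 input combinations, 12 give n10 = 1 and 116 give n10 = 0.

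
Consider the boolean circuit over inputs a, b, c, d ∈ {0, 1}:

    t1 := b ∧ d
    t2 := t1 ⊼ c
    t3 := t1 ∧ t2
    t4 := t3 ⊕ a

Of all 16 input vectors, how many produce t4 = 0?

8

t4 = t3 ⊕ a must be 0, so t3 and a are equal.
Enumerating the 16 input combinations, 8 give t4 = 0 and 8 give t4 = 1.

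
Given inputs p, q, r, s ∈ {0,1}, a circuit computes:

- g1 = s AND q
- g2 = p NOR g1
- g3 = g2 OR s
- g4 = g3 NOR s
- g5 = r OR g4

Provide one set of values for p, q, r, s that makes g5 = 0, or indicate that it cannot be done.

g5 = r OR g4 must be 0, so both r = 0 and g4 = 0.
g4 = g3 NOR s must be 0, so at least one of g3, s is 1.
Check with p=0 q=1 r=0 s=1:
g1 = s AND q = 1 AND 1 = 1
g2 = p NOR g1 = 0 NOR 1 = 0
g3 = g2 OR s = 0 OR 1 = 1
g4 = g3 NOR s = 1 NOR 1 = 0
g5 = r OR g4 = 0 OR 0 = 0
So g5 = 0 as required.

p=0 q=1 r=0 s=1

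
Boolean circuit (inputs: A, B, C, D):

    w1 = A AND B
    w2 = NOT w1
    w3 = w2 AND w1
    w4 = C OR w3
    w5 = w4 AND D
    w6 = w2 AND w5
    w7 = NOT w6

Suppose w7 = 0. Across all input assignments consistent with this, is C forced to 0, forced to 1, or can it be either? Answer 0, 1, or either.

w7 = NOT w6 must be 0, so w6 = 1.
w6 = w2 AND w5 must be 1, so both w2 = 1 and w5 = 1.
Every assignment with w7 = 0 has C = 1; there are 3 such assignment(s).
  A=0, B=0, C=1, D=1
  A=0, B=1, C=1, D=1
  A=1, B=0, C=1, D=1

1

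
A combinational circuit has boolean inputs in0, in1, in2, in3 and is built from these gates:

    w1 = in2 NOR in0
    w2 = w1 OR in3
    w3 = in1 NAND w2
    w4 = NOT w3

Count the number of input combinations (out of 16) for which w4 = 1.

5

w4 = NOT w3 must be 1, so w3 = 0.
w3 = in1 NAND w2 must be 0, so both in1 = 1 and w2 = 1.
w2 = w1 OR in3 must be 1, so at least one of w1, in3 is 1.
Satisfying assignments:
  in0=0, in1=1, in2=0, in3=0
  in0=0, in1=1, in2=0, in3=1
  in0=0, in1=1, in2=1, in3=1
  in0=1, in1=1, in2=0, in3=1
  in0=1, in1=1, in2=1, in3=1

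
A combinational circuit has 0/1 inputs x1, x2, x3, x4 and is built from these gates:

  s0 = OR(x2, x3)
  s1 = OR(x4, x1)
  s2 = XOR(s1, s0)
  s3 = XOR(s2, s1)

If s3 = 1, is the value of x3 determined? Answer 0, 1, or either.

Both values of x3 occur among assignments with s3 = 1:
  x3=0: x1=0, x2=1, x3=0, x4=0
  x3=1: x1=0, x2=0, x3=1, x4=0

either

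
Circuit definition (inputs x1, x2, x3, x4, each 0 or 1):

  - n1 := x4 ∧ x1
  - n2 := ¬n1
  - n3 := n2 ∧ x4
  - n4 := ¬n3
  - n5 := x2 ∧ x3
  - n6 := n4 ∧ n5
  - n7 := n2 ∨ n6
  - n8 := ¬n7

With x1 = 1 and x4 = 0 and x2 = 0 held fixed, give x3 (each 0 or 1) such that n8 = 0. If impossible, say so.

x3=1

n8 = ¬n7 must be 0, so n7 = 1.
Check with x1 = 1 and x4 = 0 and x2 = 0 and x3=1:
n1 = x4 ∧ x1 = 0 ∧ 1 = 0
n2 = ¬n1 = ¬0 = 1
n3 = n2 ∧ x4 = 1 ∧ 0 = 0
n4 = ¬n3 = ¬0 = 1
n5 = x2 ∧ x3 = 0 ∧ 1 = 0
n6 = n4 ∧ n5 = 1 ∧ 0 = 0
n7 = n2 ∨ n6 = 1 ∨ 0 = 1
n8 = ¬n7 = ¬1 = 0
So n8 = 0.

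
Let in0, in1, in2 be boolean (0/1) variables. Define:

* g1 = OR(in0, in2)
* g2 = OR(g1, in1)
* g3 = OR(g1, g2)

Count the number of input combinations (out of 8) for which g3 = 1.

g3 = OR(g1, g2) must be 1, so at least one of g1, g2 is 1.
Enumerating the 8 input combinations, 7 give g3 = 1 and 1 give g3 = 0.

7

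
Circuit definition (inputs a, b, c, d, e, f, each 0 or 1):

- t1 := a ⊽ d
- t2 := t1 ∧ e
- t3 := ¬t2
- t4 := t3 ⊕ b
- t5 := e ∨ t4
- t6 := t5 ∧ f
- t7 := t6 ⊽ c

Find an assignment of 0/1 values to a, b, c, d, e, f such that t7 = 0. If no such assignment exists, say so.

a=1, b=1, c=1, d=0, e=1, f=0

t7 = t6 ⊽ c must be 0, so at least one of t6, c is 1.
Check with a=1, b=1, c=1, d=0, e=1, f=0:
t1 = a ⊽ d = 1 ⊽ 0 = 0
t2 = t1 ∧ e = 0 ∧ 1 = 0
t3 = ¬t2 = ¬0 = 1
t4 = t3 ⊕ b = 1 ⊕ 1 = 0
t5 = e ∨ t4 = 1 ∨ 0 = 1
t6 = t5 ∧ f = 1 ∧ 0 = 0
t7 = t6 ⊽ c = 0 ⊽ 1 = 0
So t7 = 0 as required.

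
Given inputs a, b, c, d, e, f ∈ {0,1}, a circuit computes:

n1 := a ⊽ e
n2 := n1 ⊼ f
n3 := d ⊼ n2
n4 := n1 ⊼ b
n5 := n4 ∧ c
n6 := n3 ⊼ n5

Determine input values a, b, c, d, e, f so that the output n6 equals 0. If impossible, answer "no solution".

a=1 b=1 c=1 d=0 e=1 f=0

n6 = n3 ⊼ n5 must be 0, so both n3 = 1 and n5 = 1.
n3 = d ⊼ n2 must be 1, so at least one of d, n2 is 0.
n5 = n4 ∧ c must be 1, so both n4 = 1 and c = 1.
Check with a=1 b=1 c=1 d=0 e=1 f=0:
n1 = a ⊽ e = 1 ⊽ 1 = 0
n2 = n1 ⊼ f = 0 ⊼ 0 = 1
n3 = d ⊼ n2 = 0 ⊼ 1 = 1
n4 = n1 ⊼ b = 0 ⊼ 1 = 1
n5 = n4 ∧ c = 1 ∧ 1 = 1
n6 = n3 ⊼ n5 = 1 ⊼ 1 = 0
So n6 = 0 as required.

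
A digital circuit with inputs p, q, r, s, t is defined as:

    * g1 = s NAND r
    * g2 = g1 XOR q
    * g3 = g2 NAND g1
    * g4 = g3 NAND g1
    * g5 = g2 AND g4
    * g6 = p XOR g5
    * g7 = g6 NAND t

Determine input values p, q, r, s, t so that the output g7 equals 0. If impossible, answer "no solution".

p=1, q=1, r=1, s=0, t=1

Check with p=1, q=1, r=1, s=0, t=1:
g1 = s NAND r = 0 NAND 1 = 1
g2 = g1 XOR q = 1 XOR 1 = 0
g3 = g2 NAND g1 = 0 NAND 1 = 1
g4 = g3 NAND g1 = 1 NAND 1 = 0
g5 = g2 AND g4 = 0 AND 0 = 0
g6 = p XOR g5 = 1 XOR 0 = 1
g7 = g6 NAND t = 1 NAND 1 = 0
So g7 = 0 as required.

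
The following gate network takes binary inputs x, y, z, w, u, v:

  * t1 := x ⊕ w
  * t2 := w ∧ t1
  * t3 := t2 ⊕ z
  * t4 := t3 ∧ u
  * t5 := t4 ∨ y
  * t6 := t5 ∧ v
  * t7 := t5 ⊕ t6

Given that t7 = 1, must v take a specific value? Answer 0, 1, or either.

t7 = t5 ⊕ t6 must be 1, so t5 and t6 differ.
Every assignment with t7 = 1 has v = 0; there are 20 such assignment(s).

0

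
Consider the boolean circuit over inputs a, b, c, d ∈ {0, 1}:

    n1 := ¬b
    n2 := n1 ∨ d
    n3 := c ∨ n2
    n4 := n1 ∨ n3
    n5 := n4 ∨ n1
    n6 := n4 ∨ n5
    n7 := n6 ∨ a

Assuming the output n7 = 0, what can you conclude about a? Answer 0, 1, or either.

0

n7 = n6 ∨ a must be 0, so both n6 = 0 and a = 0.
n6 = n4 ∨ n5 must be 0, so both n4 = 0 and n5 = 0.
Every assignment with n7 = 0 has a = 0; there are 1 such assignment(s).
  a=0, b=1, c=0, d=0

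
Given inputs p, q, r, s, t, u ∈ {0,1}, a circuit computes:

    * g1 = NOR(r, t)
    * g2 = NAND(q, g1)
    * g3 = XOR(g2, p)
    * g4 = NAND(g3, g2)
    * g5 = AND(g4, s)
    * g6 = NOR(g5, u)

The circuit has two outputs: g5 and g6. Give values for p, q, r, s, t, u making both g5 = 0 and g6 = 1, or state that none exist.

p=0 q=1 r=1 s=1 t=0 u=0

Check with p=0 q=1 r=1 s=1 t=0 u=0:
g1 = NOR(r, t) = NOR(1, 0) = 0
g2 = NAND(q, g1) = NAND(1, 0) = 1
g3 = XOR(g2, p) = XOR(1, 0) = 1
g4 = NAND(g3, g2) = NAND(1, 1) = 0
g5 = AND(g4, s) = AND(0, 1) = 0
g6 = NOR(g5, u) = NOR(0, 0) = 1
So g5 = 0 and g6 = 1.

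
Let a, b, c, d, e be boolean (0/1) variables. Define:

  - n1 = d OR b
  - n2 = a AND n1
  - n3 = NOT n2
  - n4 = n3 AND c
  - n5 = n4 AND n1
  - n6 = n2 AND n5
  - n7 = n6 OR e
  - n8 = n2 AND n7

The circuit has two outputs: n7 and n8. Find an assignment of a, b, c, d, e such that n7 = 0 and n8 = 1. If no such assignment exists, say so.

no solution exists

Across all 32 input combinations, none give both n7 = 0 and n8 = 1.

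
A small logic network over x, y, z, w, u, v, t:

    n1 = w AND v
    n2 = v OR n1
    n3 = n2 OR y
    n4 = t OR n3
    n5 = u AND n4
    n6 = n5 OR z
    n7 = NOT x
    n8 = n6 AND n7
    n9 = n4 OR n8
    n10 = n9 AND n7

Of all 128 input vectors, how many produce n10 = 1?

n10 = n9 AND n7 must be 1, so both n9 = 1 and n7 = 1.
Enumerating the 128 input combinations, 60 give n10 = 1 and 68 give n10 = 0.

60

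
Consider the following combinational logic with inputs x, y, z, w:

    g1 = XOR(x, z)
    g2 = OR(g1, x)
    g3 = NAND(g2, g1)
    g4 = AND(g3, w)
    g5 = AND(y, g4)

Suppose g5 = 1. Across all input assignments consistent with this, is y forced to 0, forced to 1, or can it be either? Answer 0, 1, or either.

g5 = AND(y, g4) must be 1, so both y = 1 and g4 = 1.
g4 = AND(g3, w) must be 1, so both g3 = 1 and w = 1.
Every assignment with g5 = 1 has y = 1; there are 2 such assignment(s).
  x=0, y=1, z=0, w=1
  x=1, y=1, z=1, w=1

1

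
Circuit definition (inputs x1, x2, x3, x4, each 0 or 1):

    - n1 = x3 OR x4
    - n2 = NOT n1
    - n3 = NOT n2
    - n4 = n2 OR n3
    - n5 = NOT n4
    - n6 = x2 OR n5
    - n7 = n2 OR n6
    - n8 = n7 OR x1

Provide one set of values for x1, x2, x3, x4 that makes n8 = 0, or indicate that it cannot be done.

n8 = n7 OR x1 must be 0, so both n7 = 0 and x1 = 0.
n7 = n2 OR n6 must be 0, so both n2 = 0 and n6 = 0.
n2 = NOT n1 must be 0, so n1 = 1.
Check with x1=0, x2=0, x3=1, x4=0:
n1 = x3 OR x4 = 1 OR 0 = 1
n2 = NOT n1 = NOT 1 = 0
n3 = NOT n2 = NOT 0 = 1
n4 = n2 OR n3 = 0 OR 1 = 1
n5 = NOT n4 = NOT 1 = 0
n6 = x2 OR n5 = 0 OR 0 = 0
n7 = n2 OR n6 = 0 OR 0 = 0
n8 = n7 OR x1 = 0 OR 0 = 0
So n8 = 0 as required.

x1=0, x2=0, x3=1, x4=0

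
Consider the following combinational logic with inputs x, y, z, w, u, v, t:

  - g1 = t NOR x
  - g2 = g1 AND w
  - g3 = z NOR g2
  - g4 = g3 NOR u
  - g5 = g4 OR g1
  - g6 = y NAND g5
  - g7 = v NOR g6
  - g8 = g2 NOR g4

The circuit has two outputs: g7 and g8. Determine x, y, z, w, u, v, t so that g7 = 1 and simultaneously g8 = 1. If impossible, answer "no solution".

Check with x=0, y=1, z=0, w=0, u=1, v=0, t=0:
g1 = t NOR x = 0 NOR 0 = 1
g2 = g1 AND w = 1 AND 0 = 0
g3 = z NOR g2 = 0 NOR 0 = 1
g4 = g3 NOR u = 1 NOR 1 = 0
g5 = g4 OR g1 = 0 OR 1 = 1
g6 = y NAND g5 = 1 NAND 1 = 0
g7 = v NOR g6 = 0 NOR 0 = 1
g8 = g2 NOR g4 = 0 NOR 0 = 1
So g7 = 1 and g8 = 1.

x=0, y=1, z=0, w=0, u=1, v=0, t=0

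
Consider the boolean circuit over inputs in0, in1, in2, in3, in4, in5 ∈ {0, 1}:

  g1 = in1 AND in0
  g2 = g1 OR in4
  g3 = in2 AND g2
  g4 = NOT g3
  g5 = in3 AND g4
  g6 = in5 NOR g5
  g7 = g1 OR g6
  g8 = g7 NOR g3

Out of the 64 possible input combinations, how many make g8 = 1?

27

g8 = g7 NOR g3 must be 1, so both g7 = 0 and g3 = 0.
Enumerating the 64 input combinations, 27 give g8 = 1 and 37 give g8 = 0.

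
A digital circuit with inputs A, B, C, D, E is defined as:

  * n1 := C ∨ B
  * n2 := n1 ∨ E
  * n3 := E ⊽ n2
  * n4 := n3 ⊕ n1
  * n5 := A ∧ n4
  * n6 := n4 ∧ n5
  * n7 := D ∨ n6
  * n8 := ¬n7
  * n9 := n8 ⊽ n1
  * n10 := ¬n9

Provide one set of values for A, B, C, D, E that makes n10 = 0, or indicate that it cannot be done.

Check with A=0, B=0, C=0, D=1, E=1:
n1 = C ∨ B = 0 ∨ 0 = 0
n2 = n1 ∨ E = 0 ∨ 1 = 1
n3 = E ⊽ n2 = 1 ⊽ 1 = 0
n4 = n3 ⊕ n1 = 0 ⊕ 0 = 0
n5 = A ∧ n4 = 0 ∧ 0 = 0
n6 = n4 ∧ n5 = 0 ∧ 0 = 0
n7 = D ∨ n6 = 1 ∨ 0 = 1
n8 = ¬n7 = ¬1 = 0
n9 = n8 ⊽ n1 = 0 ⊽ 0 = 1
n10 = ¬n9 = ¬1 = 0
So n10 = 0 as required.

A=0, B=0, C=0, D=1, E=1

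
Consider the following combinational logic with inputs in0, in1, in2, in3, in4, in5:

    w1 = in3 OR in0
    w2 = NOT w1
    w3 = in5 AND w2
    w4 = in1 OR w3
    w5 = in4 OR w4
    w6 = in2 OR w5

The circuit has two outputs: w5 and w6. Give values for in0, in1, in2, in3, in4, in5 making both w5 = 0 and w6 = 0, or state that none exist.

in0=0, in1=0, in2=0, in3=0, in4=0, in5=0

Check with in0=0, in1=0, in2=0, in3=0, in4=0, in5=0:
w1 = in3 OR in0 = 0 OR 0 = 0
w2 = NOT w1 = NOT 0 = 1
w3 = in5 AND w2 = 0 AND 1 = 0
w4 = in1 OR w3 = 0 OR 0 = 0
w5 = in4 OR w4 = 0 OR 0 = 0
w6 = in2 OR w5 = 0 OR 0 = 0
So w5 = 0 and w6 = 0.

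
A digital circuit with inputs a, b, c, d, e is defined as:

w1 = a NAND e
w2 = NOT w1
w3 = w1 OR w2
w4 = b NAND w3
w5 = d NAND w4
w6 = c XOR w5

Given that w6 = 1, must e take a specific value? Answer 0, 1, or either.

Both values of e occur among assignments with w6 = 1:
  e=0: a=0, b=0, c=0, d=0, e=0
  e=1: a=0, b=0, c=0, d=0, e=1

either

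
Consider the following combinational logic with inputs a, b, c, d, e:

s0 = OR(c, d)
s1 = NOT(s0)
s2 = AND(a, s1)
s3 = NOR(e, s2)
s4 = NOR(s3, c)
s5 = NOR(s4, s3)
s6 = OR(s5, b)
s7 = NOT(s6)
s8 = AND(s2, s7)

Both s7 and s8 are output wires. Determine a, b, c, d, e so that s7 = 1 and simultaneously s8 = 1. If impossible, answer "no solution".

Check with a=1, b=0, c=0, d=0, e=1:
s0 = OR(c, d) = OR(0, 0) = 0
s1 = NOT(s0) = NOT 0 = 1
s2 = AND(a, s1) = AND(1, 1) = 1
s3 = NOR(e, s2) = NOR(1, 1) = 0
s4 = NOR(s3, c) = NOR(0, 0) = 1
s5 = NOR(s4, s3) = NOR(1, 0) = 0
s6 = OR(s5, b) = OR(0, 0) = 0
s7 = NOT(s6) = NOT 0 = 1
s8 = AND(s2, s7) = AND(1, 1) = 1
So s7 = 1 and s8 = 1.

a=1, b=0, c=0, d=0, e=1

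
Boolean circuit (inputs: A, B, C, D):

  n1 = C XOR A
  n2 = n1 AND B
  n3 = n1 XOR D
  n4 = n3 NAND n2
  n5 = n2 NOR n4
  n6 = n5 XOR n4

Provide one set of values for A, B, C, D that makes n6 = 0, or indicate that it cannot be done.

n6 = n5 XOR n4 must be 0, so n5 and n4 are equal.
Check with A=0, B=1, C=1, D=0:
n1 = C XOR A = 1 XOR 0 = 1
n2 = n1 AND B = 1 AND 1 = 1
n3 = n1 XOR D = 1 XOR 0 = 1
n4 = n3 NAND n2 = 1 NAND 1 = 0
n5 = n2 NOR n4 = 1 NOR 0 = 0
n6 = n5 XOR n4 = 0 XOR 0 = 0
So n6 = 0 as required.

A=0, B=1, C=1, D=0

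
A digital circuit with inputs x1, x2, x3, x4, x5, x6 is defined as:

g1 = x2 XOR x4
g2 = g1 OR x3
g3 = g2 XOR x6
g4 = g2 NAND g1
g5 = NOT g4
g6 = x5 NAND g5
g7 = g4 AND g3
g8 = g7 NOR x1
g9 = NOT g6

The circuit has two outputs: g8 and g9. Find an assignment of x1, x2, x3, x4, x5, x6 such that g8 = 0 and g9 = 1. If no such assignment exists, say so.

Check with x1=1 x2=0 x3=0 x4=1 x5=1 x6=0:
g1 = x2 XOR x4 = 0 XOR 1 = 1
g2 = g1 OR x3 = 1 OR 0 = 1
g3 = g2 XOR x6 = 1 XOR 0 = 1
g4 = g2 NAND g1 = 1 NAND 1 = 0
g5 = NOT g4 = NOT 0 = 1
g6 = x5 NAND g5 = 1 NAND 1 = 0
g7 = g4 AND g3 = 0 AND 1 = 0
g8 = g7 NOR x1 = 0 NOR 1 = 0
g9 = NOT g6 = NOT 0 = 1
So g8 = 0 and g9 = 1.

x1=1 x2=0 x3=0 x4=1 x5=1 x6=0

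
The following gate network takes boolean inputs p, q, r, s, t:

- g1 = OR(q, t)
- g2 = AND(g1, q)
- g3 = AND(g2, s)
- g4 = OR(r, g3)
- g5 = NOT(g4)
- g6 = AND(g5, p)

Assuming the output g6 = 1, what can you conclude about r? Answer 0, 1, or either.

0

g6 = AND(g5, p) must be 1, so both g5 = 1 and p = 1.
g5 = NOT(g4) must be 1, so g4 = 0.
Every assignment with g6 = 1 has r = 0; there are 6 such assignment(s).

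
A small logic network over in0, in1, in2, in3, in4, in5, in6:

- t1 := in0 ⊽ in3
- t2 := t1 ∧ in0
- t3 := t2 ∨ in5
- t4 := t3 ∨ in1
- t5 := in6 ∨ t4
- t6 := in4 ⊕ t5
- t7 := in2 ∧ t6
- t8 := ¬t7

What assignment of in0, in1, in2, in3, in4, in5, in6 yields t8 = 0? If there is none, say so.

t8 = ¬t7 must be 0, so t7 = 1.
t7 = in2 ∧ t6 must be 1, so both in2 = 1 and t6 = 1.
Check with in0=0, in1=0, in2=1, in3=0, in4=1, in5=0, in6=0:
t1 = in0 ⊽ in3 = 0 ⊽ 0 = 1
t2 = t1 ∧ in0 = 1 ∧ 0 = 0
t3 = t2 ∨ in5 = 0 ∨ 0 = 0
t4 = t3 ∨ in1 = 0 ∨ 0 = 0
t5 = in6 ∨ t4 = 0 ∨ 0 = 0
t6 = in4 ⊕ t5 = 1 ⊕ 0 = 1
t7 = in2 ∧ t6 = 1 ∧ 1 = 1
t8 = ¬t7 = ¬1 = 0
So t8 = 0 as required.

in0=0, in1=0, in2=1, in3=0, in4=1, in5=0, in6=0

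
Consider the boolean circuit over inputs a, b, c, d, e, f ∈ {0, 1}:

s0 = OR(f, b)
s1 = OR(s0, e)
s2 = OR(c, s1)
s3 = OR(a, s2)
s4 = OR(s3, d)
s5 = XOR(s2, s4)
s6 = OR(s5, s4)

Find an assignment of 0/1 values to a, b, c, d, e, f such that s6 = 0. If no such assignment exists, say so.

s6 = OR(s5, s4) must be 0, so both s5 = 0 and s4 = 0.
s5 = XOR(s2, s4) must be 0, so s2 and s4 are equal.
Check with a=0, b=0, c=0, d=0, e=0, f=0:
s0 = OR(f, b) = OR(0, 0) = 0
s1 = OR(s0, e) = OR(0, 0) = 0
s2 = OR(c, s1) = OR(0, 0) = 0
s3 = OR(a, s2) = OR(0, 0) = 0
s4 = OR(s3, d) = OR(0, 0) = 0
s5 = XOR(s2, s4) = XOR(0, 0) = 0
s6 = OR(s5, s4) = OR(0, 0) = 0
So s6 = 0 as required.

a=0, b=0, c=0, d=0, e=0, f=0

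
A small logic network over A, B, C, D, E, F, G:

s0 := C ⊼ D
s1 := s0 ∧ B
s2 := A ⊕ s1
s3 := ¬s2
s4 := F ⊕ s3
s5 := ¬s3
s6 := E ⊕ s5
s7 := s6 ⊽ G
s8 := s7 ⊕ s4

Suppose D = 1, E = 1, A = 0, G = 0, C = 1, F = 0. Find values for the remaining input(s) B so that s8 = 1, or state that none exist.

Check with D = 1, E = 1, A = 0, G = 0, C = 1, F = 0 and B=1:
s0 = C ⊼ D = 1 ⊼ 1 = 0
s1 = s0 ∧ B = 0 ∧ 1 = 0
s2 = A ⊕ s1 = 0 ⊕ 0 = 0
s3 = ¬s2 = ¬0 = 1
s4 = F ⊕ s3 = 0 ⊕ 1 = 1
s5 = ¬s3 = ¬1 = 0
s6 = E ⊕ s5 = 1 ⊕ 0 = 1
s7 = s6 ⊽ G = 1 ⊽ 0 = 0
s8 = s7 ⊕ s4 = 0 ⊕ 1 = 1
So s8 = 1.

B=1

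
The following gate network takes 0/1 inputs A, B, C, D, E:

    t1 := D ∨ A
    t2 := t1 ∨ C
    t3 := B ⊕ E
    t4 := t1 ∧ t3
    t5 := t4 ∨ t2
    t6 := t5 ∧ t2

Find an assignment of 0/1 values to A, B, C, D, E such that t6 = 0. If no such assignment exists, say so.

A=0 B=0 C=0 D=0 E=1

t6 = t5 ∧ t2 must be 0, so at least one of t5, t2 is 0.
Check with A=0 B=0 C=0 D=0 E=1:
t1 = D ∨ A = 0 ∨ 0 = 0
t2 = t1 ∨ C = 0 ∨ 0 = 0
t3 = B ⊕ E = 0 ⊕ 1 = 1
t4 = t1 ∧ t3 = 0 ∧ 1 = 0
t5 = t4 ∨ t2 = 0 ∨ 0 = 0
t6 = t5 ∧ t2 = 0 ∧ 0 = 0
So t6 = 0 as required.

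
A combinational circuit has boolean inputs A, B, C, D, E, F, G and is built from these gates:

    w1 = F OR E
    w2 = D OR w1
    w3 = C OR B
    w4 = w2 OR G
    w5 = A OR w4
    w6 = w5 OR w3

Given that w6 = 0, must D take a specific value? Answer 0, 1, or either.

0

w6 = w5 OR w3 must be 0, so both w5 = 0 and w3 = 0.
w5 = A OR w4 must be 0, so both A = 0 and w4 = 0.
Every assignment with w6 = 0 has D = 0; there are 1 such assignment(s).
  A=0, B=0, C=0, D=0, E=0, F=0, G=0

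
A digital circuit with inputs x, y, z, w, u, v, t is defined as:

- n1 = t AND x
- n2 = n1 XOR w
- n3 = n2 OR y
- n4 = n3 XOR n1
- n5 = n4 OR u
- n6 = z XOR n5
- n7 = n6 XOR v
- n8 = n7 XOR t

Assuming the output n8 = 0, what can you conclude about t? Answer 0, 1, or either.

Both values of t occur among assignments with n8 = 0:
  t=0: x=0, y=0, z=0, w=0, u=0, v=0, t=0
  t=1: x=0, y=0, z=0, w=0, u=0, v=1, t=1

either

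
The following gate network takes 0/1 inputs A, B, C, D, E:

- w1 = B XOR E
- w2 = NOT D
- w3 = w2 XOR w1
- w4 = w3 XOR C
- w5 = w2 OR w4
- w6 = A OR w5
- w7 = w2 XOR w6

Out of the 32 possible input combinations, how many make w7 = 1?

12

w7 = w2 XOR w6 must be 1, so w2 and w6 differ.
Enumerating the 32 input combinations, 12 give w7 = 1 and 20 give w7 = 0.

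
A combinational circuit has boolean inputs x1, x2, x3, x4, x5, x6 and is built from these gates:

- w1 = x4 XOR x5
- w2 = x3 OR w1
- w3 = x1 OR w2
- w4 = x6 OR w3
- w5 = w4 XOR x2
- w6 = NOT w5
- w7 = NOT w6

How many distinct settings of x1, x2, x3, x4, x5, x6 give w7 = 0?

w7 = NOT w6 must be 0, so w6 = 1.
w6 = NOT w5 must be 1, so w5 = 0.
w5 = w4 XOR x2 must be 0, so w4 and x2 are equal.
Enumerating the 64 input combinations, 32 give w7 = 0 and 32 give w7 = 1.

32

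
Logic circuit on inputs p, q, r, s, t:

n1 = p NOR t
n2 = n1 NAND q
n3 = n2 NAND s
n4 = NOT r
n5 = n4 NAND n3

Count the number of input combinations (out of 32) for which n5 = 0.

9

n5 = n4 NAND n3 must be 0, so both n4 = 1 and n3 = 1.
n4 = NOT r must be 1, so r = 0.
Enumerating the 32 input combinations, 9 give n5 = 0 and 23 give n5 = 1.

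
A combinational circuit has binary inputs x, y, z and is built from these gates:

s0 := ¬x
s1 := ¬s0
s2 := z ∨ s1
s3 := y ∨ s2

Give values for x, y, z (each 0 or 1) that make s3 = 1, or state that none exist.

s3 = y ∨ s2 must be 1, so at least one of y, s2 is 1.
Check with x=1, y=0, z=0:
s0 = ¬x = ¬1 = 0
s1 = ¬s0 = ¬0 = 1
s2 = z ∨ s1 = 0 ∨ 1 = 1
s3 = y ∨ s2 = 0 ∨ 1 = 1
So s3 = 1 as required.

x=1, y=0, z=0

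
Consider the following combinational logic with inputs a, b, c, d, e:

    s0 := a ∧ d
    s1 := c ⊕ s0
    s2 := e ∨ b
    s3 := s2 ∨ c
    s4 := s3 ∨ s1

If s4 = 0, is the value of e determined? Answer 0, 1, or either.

s4 = s3 ∨ s1 must be 0, so both s3 = 0 and s1 = 0.
Every assignment with s4 = 0 has e = 0; there are 3 such assignment(s).
  a=0, b=0, c=0, d=0, e=0
  a=0, b=0, c=0, d=1, e=0
  a=1, b=0, c=0, d=0, e=0

0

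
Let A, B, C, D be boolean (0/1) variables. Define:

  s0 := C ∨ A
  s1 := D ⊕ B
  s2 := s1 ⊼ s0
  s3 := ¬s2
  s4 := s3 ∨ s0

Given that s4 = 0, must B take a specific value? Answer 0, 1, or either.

Both values of B occur among assignments with s4 = 0:
  B=0: A=0, B=0, C=0, D=0
  B=1: A=0, B=1, C=0, D=0

either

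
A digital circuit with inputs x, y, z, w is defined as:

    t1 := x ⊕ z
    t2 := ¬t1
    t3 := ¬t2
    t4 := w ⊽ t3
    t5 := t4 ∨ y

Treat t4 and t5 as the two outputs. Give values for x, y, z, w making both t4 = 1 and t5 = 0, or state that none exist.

Across all 16 input combinations, none give both t4 = 1 and t5 = 0.

no solution exists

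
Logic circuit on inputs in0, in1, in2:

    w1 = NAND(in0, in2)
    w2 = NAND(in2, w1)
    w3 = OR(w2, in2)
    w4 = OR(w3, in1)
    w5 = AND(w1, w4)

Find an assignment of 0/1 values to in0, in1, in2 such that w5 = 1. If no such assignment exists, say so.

in0=1, in1=0, in2=0

w5 = AND(w1, w4) must be 1, so both w1 = 1 and w4 = 1.
Check with in0=1, in1=0, in2=0:
w1 = NAND(in0, in2) = NAND(1, 0) = 1
w2 = NAND(in2, w1) = NAND(0, 1) = 1
w3 = OR(w2, in2) = OR(1, 0) = 1
w4 = OR(w3, in1) = OR(1, 0) = 1
w5 = AND(w1, w4) = AND(1, 1) = 1
So w5 = 1 as required.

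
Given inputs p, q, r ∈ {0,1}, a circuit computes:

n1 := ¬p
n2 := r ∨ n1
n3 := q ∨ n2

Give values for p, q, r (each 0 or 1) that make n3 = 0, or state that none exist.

n3 = q ∨ n2 must be 0, so both q = 0 and n2 = 0.
n2 = r ∨ n1 must be 0, so both r = 0 and n1 = 0.
Check with p=1 q=0 r=0:
n1 = ¬p = ¬1 = 0
n2 = r ∨ n1 = 0 ∨ 0 = 0
n3 = q ∨ n2 = 0 ∨ 0 = 0
So n3 = 0 as required.

p=1 q=0 r=0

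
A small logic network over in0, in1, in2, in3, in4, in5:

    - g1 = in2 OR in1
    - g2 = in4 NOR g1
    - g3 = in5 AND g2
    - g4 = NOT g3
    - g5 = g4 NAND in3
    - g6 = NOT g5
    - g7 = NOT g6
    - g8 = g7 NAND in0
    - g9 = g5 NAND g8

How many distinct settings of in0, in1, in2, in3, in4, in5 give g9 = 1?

47

g9 = g5 NAND g8 must be 1, so at least one of g5, g8 is 0.
Enumerating the 64 input combinations, 47 give g9 = 1 and 17 give g9 = 0.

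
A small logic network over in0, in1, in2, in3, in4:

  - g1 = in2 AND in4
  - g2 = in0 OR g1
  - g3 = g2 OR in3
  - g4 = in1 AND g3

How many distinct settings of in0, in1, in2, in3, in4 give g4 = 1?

g4 = in1 AND g3 must be 1, so both in1 = 1 and g3 = 1.
g3 = g2 OR in3 must be 1, so at least one of g2, in3 is 1.
Enumerating the 32 input combinations, 13 give g4 = 1 and 19 give g4 = 0.

13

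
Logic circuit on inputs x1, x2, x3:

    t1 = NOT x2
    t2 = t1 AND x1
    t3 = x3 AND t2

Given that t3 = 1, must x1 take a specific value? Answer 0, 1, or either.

1

t3 = x3 AND t2 must be 1, so both x3 = 1 and t2 = 1.
Every assignment with t3 = 1 has x1 = 1; there are 1 such assignment(s).
  x1=1, x2=0, x3=1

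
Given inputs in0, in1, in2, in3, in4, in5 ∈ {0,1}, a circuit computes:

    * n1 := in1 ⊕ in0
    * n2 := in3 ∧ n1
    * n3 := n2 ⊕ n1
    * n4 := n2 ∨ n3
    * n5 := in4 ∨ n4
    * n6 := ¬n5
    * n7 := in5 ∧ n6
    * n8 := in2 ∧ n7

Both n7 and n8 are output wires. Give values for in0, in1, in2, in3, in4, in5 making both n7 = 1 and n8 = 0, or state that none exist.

Check with in0=0, in1=0, in2=0, in3=0, in4=0, in5=1:
n1 = in1 ⊕ in0 = 0 ⊕ 0 = 0
n2 = in3 ∧ n1 = 0 ∧ 0 = 0
n3 = n2 ⊕ n1 = 0 ⊕ 0 = 0
n4 = n2 ∨ n3 = 0 ∨ 0 = 0
n5 = in4 ∨ n4 = 0 ∨ 0 = 0
n6 = ¬n5 = ¬0 = 1
n7 = in5 ∧ n6 = 1 ∧ 1 = 1
n8 = in2 ∧ n7 = 0 ∧ 1 = 0
So n7 = 1 and n8 = 0.

in0=0, in1=0, in2=0, in3=0, in4=0, in5=1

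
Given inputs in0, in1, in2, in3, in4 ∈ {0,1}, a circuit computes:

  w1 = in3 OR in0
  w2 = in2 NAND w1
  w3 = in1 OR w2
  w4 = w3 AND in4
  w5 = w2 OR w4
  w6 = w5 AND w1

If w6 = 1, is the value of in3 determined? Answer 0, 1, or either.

either

Both values of in3 occur among assignments with w6 = 1:
  in3=0: in0=1, in1=0, in2=0, in3=0, in4=0
  in3=1: in0=0, in1=0, in2=0, in3=1, in4=0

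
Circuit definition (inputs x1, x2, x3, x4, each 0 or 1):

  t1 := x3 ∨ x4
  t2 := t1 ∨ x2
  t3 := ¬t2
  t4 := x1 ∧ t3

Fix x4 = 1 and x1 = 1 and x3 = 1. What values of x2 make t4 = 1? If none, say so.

With x4 = 1 and x1 = 1 and x3 = 1 fixed, none of the 2 settings of x2 give t4 = 1.
For example, with x2=1:
t1 = x3 ∨ x4 = 1 ∨ 1 = 1
t2 = t1 ∨ x2 = 1 ∨ 1 = 1
t3 = ¬t2 = ¬1 = 0
t4 = x1 ∧ t3 = 1 ∧ 0 = 0
giving t4 = 0 ≠ 1.

no solution exists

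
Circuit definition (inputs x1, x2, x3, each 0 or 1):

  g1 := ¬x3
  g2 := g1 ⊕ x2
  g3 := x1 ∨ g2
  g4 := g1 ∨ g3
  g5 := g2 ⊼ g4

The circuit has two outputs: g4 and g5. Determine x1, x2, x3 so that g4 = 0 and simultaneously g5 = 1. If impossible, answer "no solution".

Check with x1=0, x2=0, x3=1:
g1 = ¬x3 = ¬1 = 0
g2 = g1 ⊕ x2 = 0 ⊕ 0 = 0
g3 = x1 ∨ g2 = 0 ∨ 0 = 0
g4 = g1 ∨ g3 = 0 ∨ 0 = 0
g5 = g2 ⊼ g4 = 0 ⊼ 0 = 1
So g4 = 0 and g5 = 1.

x1=0, x2=0, x3=1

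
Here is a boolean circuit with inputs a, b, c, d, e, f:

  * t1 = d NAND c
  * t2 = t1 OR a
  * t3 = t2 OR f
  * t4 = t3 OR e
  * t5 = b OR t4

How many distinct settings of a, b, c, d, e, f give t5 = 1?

t5 = b OR t4 must be 1, so at least one of b, t4 is 1.
Enumerating the 64 input combinations, 63 give t5 = 1 and 1 give t5 = 0.

63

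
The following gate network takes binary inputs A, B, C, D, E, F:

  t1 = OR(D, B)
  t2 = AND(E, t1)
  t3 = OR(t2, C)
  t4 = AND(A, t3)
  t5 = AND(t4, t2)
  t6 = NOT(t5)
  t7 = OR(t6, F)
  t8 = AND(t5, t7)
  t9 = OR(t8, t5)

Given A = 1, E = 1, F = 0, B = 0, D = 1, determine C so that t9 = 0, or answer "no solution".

With A = 1, E = 1, F = 0, B = 0, D = 1 fixed, none of the 2 settings of C give t9 = 0.
For example, with C=1:
t1 = OR(D, B) = OR(1, 0) = 1
t2 = AND(E, t1) = AND(1, 1) = 1
t3 = OR(t2, C) = OR(1, 1) = 1
t4 = AND(A, t3) = AND(1, 1) = 1
t5 = AND(t4, t2) = AND(1, 1) = 1
t6 = NOT(t5) = NOT 1 = 0
t7 = OR(t6, F) = OR(0, 0) = 0
t8 = AND(t5, t7) = AND(1, 0) = 0
t9 = OR(t8, t5) = OR(0, 1) = 1
giving t9 = 1 ≠ 0.

no solution exists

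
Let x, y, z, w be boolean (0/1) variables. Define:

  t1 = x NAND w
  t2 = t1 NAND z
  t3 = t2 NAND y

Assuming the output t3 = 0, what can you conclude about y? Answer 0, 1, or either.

1

t3 = t2 NAND y must be 0, so both t2 = 1 and y = 1.
t2 = t1 NAND z must be 1, so at least one of t1, z is 0.
Every assignment with t3 = 0 has y = 1; there are 5 such assignment(s).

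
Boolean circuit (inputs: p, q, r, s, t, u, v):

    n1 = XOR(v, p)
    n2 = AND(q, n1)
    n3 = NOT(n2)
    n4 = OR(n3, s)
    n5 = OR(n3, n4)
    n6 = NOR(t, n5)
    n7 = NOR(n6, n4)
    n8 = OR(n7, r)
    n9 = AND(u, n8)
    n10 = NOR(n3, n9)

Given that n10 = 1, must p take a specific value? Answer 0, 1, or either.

either

Both values of p occur among assignments with n10 = 1:
  p=0: p=0, q=1, r=0, s=0, t=0, u=0, v=1
  p=1: p=1, q=1, r=0, s=0, t=0, u=0, v=0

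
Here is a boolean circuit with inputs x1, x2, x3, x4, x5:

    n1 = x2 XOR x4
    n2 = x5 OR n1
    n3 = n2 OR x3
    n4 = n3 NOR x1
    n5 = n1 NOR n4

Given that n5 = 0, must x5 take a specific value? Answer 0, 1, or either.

Both values of x5 occur among assignments with n5 = 0:
  x5=0: x1=0, x2=0, x3=0, x4=0, x5=0
  x5=1: x1=0, x2=0, x3=0, x4=1, x5=1

either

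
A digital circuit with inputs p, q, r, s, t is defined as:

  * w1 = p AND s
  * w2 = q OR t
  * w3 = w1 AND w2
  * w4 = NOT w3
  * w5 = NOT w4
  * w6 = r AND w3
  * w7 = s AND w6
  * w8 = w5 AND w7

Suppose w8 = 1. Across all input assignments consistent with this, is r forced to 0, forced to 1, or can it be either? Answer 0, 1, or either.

w8 = w5 AND w7 must be 1, so both w5 = 1 and w7 = 1.
w5 = NOT w4 must be 1, so w4 = 0.
Every assignment with w8 = 1 has r = 1; there are 3 such assignment(s).
  p=1, q=0, r=1, s=1, t=1
  p=1, q=1, r=1, s=1, t=0
  p=1, q=1, r=1, s=1, t=1

1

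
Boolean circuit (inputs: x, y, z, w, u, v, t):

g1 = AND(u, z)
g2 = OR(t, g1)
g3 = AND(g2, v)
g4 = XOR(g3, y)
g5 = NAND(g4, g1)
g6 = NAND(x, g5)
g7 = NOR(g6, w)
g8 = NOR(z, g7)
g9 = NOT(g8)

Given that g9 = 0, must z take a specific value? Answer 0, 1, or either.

g9 = NOT(g8) must be 0, so g8 = 1.
g8 = NOR(z, g7) must be 1, so both z = 0 and g7 = 0.
g7 = NOR(g6, w) must be 0, so at least one of g6, w is 1.
Every assignment with g9 = 0 has z = 0; there are 48 such assignment(s).

0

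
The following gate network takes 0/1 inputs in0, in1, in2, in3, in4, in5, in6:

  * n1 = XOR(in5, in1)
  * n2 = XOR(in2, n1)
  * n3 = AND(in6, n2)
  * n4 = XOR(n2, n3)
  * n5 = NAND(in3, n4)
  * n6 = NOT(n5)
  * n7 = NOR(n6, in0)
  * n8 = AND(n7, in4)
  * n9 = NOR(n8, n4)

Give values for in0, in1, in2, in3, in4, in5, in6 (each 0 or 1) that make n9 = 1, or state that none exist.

n9 = NOR(n8, n4) must be 1, so both n8 = 0 and n4 = 0.
n8 = AND(n7, in4) must be 0, so at least one of n7, in4 is 0.
Check with in0=0 in1=1 in2=1 in3=0 in4=0 in5=1 in6=1:
n1 = XOR(in5, in1) = XOR(1, 1) = 0
n2 = XOR(in2, n1) = XOR(1, 0) = 1
n3 = AND(in6, n2) = AND(1, 1) = 1
n4 = XOR(n2, n3) = XOR(1, 1) = 0
n5 = NAND(in3, n4) = NAND(0, 0) = 1
n6 = NOT(n5) = NOT 1 = 0
n7 = NOR(n6, in0) = NOR(0, 0) = 1
n8 = AND(n7, in4) = AND(1, 0) = 0
n9 = NOR(n8, n4) = NOR(0, 0) = 1
So n9 = 1 as required.

in0=0 in1=1 in2=1 in3=0 in4=0 in5=1 in6=1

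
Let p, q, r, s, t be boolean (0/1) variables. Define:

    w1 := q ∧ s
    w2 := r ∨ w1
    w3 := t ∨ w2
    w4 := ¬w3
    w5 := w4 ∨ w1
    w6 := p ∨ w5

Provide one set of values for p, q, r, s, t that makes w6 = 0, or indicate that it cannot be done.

p=0 q=0 r=1 s=1 t=1

w6 = p ∨ w5 must be 0, so both p = 0 and w5 = 0.
w5 = w4 ∨ w1 must be 0, so both w4 = 0 and w1 = 0.
w4 = ¬w3 must be 0, so w3 = 1.
Check with p=0 q=0 r=1 s=1 t=1:
w1 = q ∧ s = 0 ∧ 1 = 0
w2 = r ∨ w1 = 1 ∨ 0 = 1
w3 = t ∨ w2 = 1 ∨ 1 = 1
w4 = ¬w3 = ¬1 = 0
w5 = w4 ∨ w1 = 0 ∨ 0 = 0
w6 = p ∨ w5 = 0 ∨ 0 = 0
So w6 = 0 as required.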